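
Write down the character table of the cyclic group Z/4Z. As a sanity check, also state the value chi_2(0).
Character table of Z/4Z (irreps indexed chi_0,...,chi_3 with chi_k(m) = zeta_4^(k*m), zeta_4 = exp(2*pi*i/4)):
  irrep \ class  {0} (size 1)  {1} (size 1)  {2} (size 1)  {3} (size 1)
  chi_0          1             1             1             1           
  chi_1          1             I             -1            -I          
  chi_2          1             -1            1             -1          
  chi_3          1             -I            -1            I           

Spot check: chi_2(0) = zeta_4^(2*0) = zeta_4^0 = 1.

Derivation: Z/4Z is abelian, so all 4 irreducible complex representations are 1-dimensional. They are given by chi_k(m) = zeta_4^(k*m) for k = 0,...,3. Row orthogonality: sum_m chi_k(m) conj(chi_l(m)) = 4 * [k = l].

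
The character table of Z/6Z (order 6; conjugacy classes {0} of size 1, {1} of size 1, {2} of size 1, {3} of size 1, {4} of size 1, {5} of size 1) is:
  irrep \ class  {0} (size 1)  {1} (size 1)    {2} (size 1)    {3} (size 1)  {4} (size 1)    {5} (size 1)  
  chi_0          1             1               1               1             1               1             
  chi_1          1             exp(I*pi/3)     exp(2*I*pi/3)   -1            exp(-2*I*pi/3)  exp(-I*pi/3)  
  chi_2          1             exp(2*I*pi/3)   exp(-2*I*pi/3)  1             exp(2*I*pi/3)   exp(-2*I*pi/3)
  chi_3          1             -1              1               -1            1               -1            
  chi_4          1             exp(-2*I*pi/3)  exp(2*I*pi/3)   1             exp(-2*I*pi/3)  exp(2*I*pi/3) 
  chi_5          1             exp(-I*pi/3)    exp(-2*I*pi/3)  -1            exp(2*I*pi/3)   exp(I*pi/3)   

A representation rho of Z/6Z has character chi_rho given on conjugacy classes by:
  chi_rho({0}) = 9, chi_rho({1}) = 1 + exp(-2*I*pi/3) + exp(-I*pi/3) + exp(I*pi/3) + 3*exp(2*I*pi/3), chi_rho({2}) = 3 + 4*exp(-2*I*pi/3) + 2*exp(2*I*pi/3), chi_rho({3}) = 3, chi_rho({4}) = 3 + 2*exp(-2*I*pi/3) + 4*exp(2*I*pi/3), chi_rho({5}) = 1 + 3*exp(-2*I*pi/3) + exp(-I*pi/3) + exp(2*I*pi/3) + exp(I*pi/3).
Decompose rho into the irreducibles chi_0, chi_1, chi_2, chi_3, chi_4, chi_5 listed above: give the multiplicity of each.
Multiplicities: chi_0: 2, chi_1: 1, chi_2: 3, chi_3: 1, chi_4: 1, chi_5: 1.

Reasoning: Use <chi_rho, chi> = (1/|G|) sum_C |C| * chi_rho(C) * conj(chi(C)) with |G| = 6 for each irreducible chi in the table:
  <chi_rho, chi_0> = (1/6)[1*(9)*conj(1) + 1*(1 + exp(-2*I*pi/3) + exp(-I*pi/3) + exp(I*pi/3) + 3*exp(2*I*pi/3))*conj(1) + 1*(3 + 4*exp(-2*I*pi/3) + 2*exp(2*I*pi/3))*conj(1) + 1*(3)*conj(1) + 1*(3 + 2*exp(-2*I*pi/3) + 4*exp(2*I*pi/3))*conj(1) + 1*(1 + 3*exp(-2*I*pi/3) + exp(-I*pi/3) + exp(2*I*pi/3) + exp(I*pi/3))*conj(1)]
      = (1/6)[(9) + (1 + exp(-2*I*pi/3) + exp(-I*pi/3) + exp(I*pi/3) + 3*exp(2*I*pi/3)) + (3 + 4*exp(-2*I*pi/3) + 2*exp(2*I*pi/3)) + (3) + (3 + 2*exp(-2*I*pi/3) + 4*exp(2*I*pi/3)) + (1 + 3*exp(-2*I*pi/3) + exp(-I*pi/3) + exp(2*I*pi/3) + exp(I*pi/3))] = 12/6 = 2
  <chi_rho, chi_1> = (1/6)[1*(9)*conj(1) + 1*(1 + exp(-2*I*pi/3) + exp(-I*pi/3) + exp(I*pi/3) + 3*exp(2*I*pi/3))*conj(exp(I*pi/3)) + 1*(3 + 4*exp(-2*I*pi/3) + 2*exp(2*I*pi/3))*conj(exp(2*I*pi/3)) + 1*(3)*conj(-1) + 1*(3 + 2*exp(-2*I*pi/3) + 4*exp(2*I*pi/3))*conj(exp(-2*I*pi/3)) + 1*(1 + 3*exp(-2*I*pi/3) + exp(-I*pi/3) + exp(2*I*pi/3) + exp(I*pi/3))*conj(exp(-I*pi/3))]
      = (1/6)[(9) + (exp(-2*I*pi/3) + exp(-I*pi/3) + 3*exp(I*pi/3)) + (2 + 3*exp(-2*I*pi/3) + 4*exp(2*I*pi/3)) + (-3) + (2 + 4*exp(-2*I*pi/3) + 3*exp(2*I*pi/3)) + (3*exp(-I*pi/3) + exp(2*I*pi/3) + exp(I*pi/3))] = 6/6 = 1
  <chi_rho, chi_2> = (1/6)[1*(9)*conj(1) + 1*(1 + exp(-2*I*pi/3) + exp(-I*pi/3) + exp(I*pi/3) + 3*exp(2*I*pi/3))*conj(exp(2*I*pi/3)) + 1*(3 + 4*exp(-2*I*pi/3) + 2*exp(2*I*pi/3))*conj(exp(-2*I*pi/3)) + 1*(3)*conj(1) + 1*(3 + 2*exp(-2*I*pi/3) + 4*exp(2*I*pi/3))*conj(exp(2*I*pi/3)) + 1*(1 + 3*exp(-2*I*pi/3) + exp(-I*pi/3) + exp(2*I*pi/3) + exp(I*pi/3))*conj(exp(-2*I*pi/3))]
      = (1/6)[(9) + (2 + exp(-2*I*pi/3) + exp(-I*pi/3) + exp(2*I*pi/3)) + (4 + 2*exp(-2*I*pi/3) + 3*exp(2*I*pi/3)) + (3) + (4 + 3*exp(-2*I*pi/3) + 2*exp(2*I*pi/3)) + (2 + exp(-2*I*pi/3) + exp(2*I*pi/3) + exp(I*pi/3))] = 18/6 = 3
  <chi_rho, chi_3> = (1/6)[1*(9)*conj(1) + 1*(1 + exp(-2*I*pi/3) + exp(-I*pi/3) + exp(I*pi/3) + 3*exp(2*I*pi/3))*conj(-1) + 1*(3 + 4*exp(-2*I*pi/3) + 2*exp(2*I*pi/3))*conj(1) + 1*(3)*conj(-1) + 1*(3 + 2*exp(-2*I*pi/3) + 4*exp(2*I*pi/3))*conj(1) + 1*(1 + 3*exp(-2*I*pi/3) + exp(-I*pi/3) + exp(2*I*pi/3) + exp(I*pi/3))*conj(-1)]
      = (1/6)[(9) + (-1 - 3*exp(2*I*pi/3) - exp(I*pi/3) - exp(-I*pi/3) - exp(-2*I*pi/3)) + (3 + 4*exp(-2*I*pi/3) + 2*exp(2*I*pi/3)) + (-3) + (3 + 2*exp(-2*I*pi/3) + 4*exp(2*I*pi/3)) + (-1 - exp(I*pi/3) - exp(2*I*pi/3) - exp(-I*pi/3) - 3*exp(-2*I*pi/3))] = 6/6 = 1
  <chi_rho, chi_4> = (1/6)[1*(9)*conj(1) + 1*(1 + exp(-2*I*pi/3) + exp(-I*pi/3) + exp(I*pi/3) + 3*exp(2*I*pi/3))*conj(exp(-2*I*pi/3)) + 1*(3 + 4*exp(-2*I*pi/3) + 2*exp(2*I*pi/3))*conj(exp(2*I*pi/3)) + 1*(3)*conj(1) + 1*(3 + 2*exp(-2*I*pi/3) + 4*exp(2*I*pi/3))*conj(exp(-2*I*pi/3)) + 1*(1 + 3*exp(-2*I*pi/3) + exp(-I*pi/3) + exp(2*I*pi/3) + exp(I*pi/3))*conj(exp(2*I*pi/3))]
      = (1/6)[(9) + (3*exp(-2*I*pi/3) + exp(2*I*pi/3) + exp(I*pi/3)) + (2 + 3*exp(-2*I*pi/3) + 4*exp(2*I*pi/3)) + (3) + (2 + 4*exp(-2*I*pi/3) + 3*exp(2*I*pi/3)) + (exp(-2*I*pi/3) + exp(-I*pi/3) + 3*exp(2*I*pi/3))] = 6/6 = 1
  <chi_rho, chi_5> = (1/6)[1*(9)*conj(1) + 1*(1 + exp(-2*I*pi/3) + exp(-I*pi/3) + exp(I*pi/3) + 3*exp(2*I*pi/3))*conj(exp(-I*pi/3)) + 1*(3 + 4*exp(-2*I*pi/3) + 2*exp(2*I*pi/3))*conj(exp(-2*I*pi/3)) + 1*(3)*conj(-1) + 1*(3 + 2*exp(-2*I*pi/3) + 4*exp(2*I*pi/3))*conj(exp(2*I*pi/3)) + 1*(1 + 3*exp(-2*I*pi/3) + exp(-I*pi/3) + exp(2*I*pi/3) + exp(I*pi/3))*conj(exp(I*pi/3))]
      = (1/6)[(9) + (-2 + exp(-I*pi/3) + exp(2*I*pi/3) + exp(I*pi/3)) + (4 + 2*exp(-2*I*pi/3) + 3*exp(2*I*pi/3)) + (-3) + (4 + 3*exp(-2*I*pi/3) + 2*exp(2*I*pi/3)) + (-2 + exp(-2*I*pi/3) + exp(-I*pi/3) + exp(I*pi/3))] = 6/6 = 1
(Exp terms are combined using exp(i*s)*conj(exp(i*t)) = exp(i*(s-t)), and sums of them are collapsed using the identity that for every m > 1 the m distinct m-th roots of unity sum to 0, e.g. 1 + exp(2*I*pi/3) + exp(-2*I*pi/3) = 0.)
Dimension check: dim(rho) = sum (mult * dim) = 2*1 + 1*1 + 3*1 + 1*1 + 1*1 + 1*1 = 9 = chi_rho(e) = 9.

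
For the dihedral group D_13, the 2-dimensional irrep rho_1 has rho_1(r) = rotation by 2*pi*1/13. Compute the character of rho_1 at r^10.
chi_{rho_1}(r^10) = 2*cos(2*pi*1*10/13) = 2*cos(6*pi/13)

Why: rho_1(r^10) is rotation by angle 2*pi*1*10/13, whose trace is 2*cos(2*pi*1*10/13) = 2*cos(6*pi/13).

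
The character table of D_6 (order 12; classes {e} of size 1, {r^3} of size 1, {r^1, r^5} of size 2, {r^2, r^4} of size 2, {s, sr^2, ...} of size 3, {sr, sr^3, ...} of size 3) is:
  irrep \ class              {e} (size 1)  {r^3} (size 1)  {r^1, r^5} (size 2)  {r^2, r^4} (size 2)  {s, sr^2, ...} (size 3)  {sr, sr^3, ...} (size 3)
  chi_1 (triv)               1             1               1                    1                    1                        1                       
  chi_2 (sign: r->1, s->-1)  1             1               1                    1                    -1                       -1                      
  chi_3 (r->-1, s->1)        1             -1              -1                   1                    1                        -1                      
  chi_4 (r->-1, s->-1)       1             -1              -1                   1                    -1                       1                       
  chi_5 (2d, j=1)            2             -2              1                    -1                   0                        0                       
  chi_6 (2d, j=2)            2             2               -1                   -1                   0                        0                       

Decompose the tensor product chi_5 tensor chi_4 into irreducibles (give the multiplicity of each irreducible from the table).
chi_5 tensor chi_4 = chi_6 (all other irreducibles have multiplicity 0).

Solution. The character of a tensor product is the pointwise product (chi_5 * chi_4)(C) = chi_5(C) * chi_4(C):
  {e}: (2)*(1), {r^3}: (-2)*(-1), {r^1, r^5}: (1)*(-1), {r^2, r^4}: (-1)*(1), {s, sr^2, ...}: (0)*(-1), {sr, sr^3, ...}: (0)*(1)
so (chi_5 * chi_4) takes values
  {e} -> 2, {r^3} -> 2, {r^1, r^5} -> -1, {r^2, r^4} -> -1, {s, sr^2, ...} -> 0, {sr, sr^3, ...} -> 0.
Now take the inner product of this character with each irreducible chi from the table, <chi_5*chi_4, chi> = (1/12) sum_C |C| (chi_5*chi_4)(C) conj(chi(C)):
  <chi_5*chi_4, chi_1> = (1/12)[1*(2)*conj(1) + 1*(2)*conj(1) + 2*(-1)*conj(1) + 2*(-1)*conj(1) + 3*(0)*conj(1) + 3*(0)*conj(1)]
      = (1/12)[(2) + (2) + (-2) + (-2) + (0) + (0)] = 0/12 = 0
  <chi_5*chi_4, chi_2> = (1/12)[1*(2)*conj(1) + 1*(2)*conj(1) + 2*(-1)*conj(1) + 2*(-1)*conj(1) + 3*(0)*conj(-1) + 3*(0)*conj(-1)]
      = (1/12)[(2) + (2) + (-2) + (-2) + (0) + (0)] = 0/12 = 0
  <chi_5*chi_4, chi_3> = (1/12)[1*(2)*conj(1) + 1*(2)*conj(-1) + 2*(-1)*conj(-1) + 2*(-1)*conj(1) + 3*(0)*conj(1) + 3*(0)*conj(-1)]
      = (1/12)[(2) + (-2) + (2) + (-2) + (0) + (0)] = 0/12 = 0
  <chi_5*chi_4, chi_4> = (1/12)[1*(2)*conj(1) + 1*(2)*conj(-1) + 2*(-1)*conj(-1) + 2*(-1)*conj(1) + 3*(0)*conj(-1) + 3*(0)*conj(1)]
      = (1/12)[(2) + (-2) + (2) + (-2) + (0) + (0)] = 0/12 = 0
  <chi_5*chi_4, chi_5> = (1/12)[1*(2)*conj(2) + 1*(2)*conj(-2) + 2*(-1)*conj(1) + 2*(-1)*conj(-1) + 3*(0)*conj(0) + 3*(0)*conj(0)]
      = (1/12)[(4) + (-4) + (-2) + (2) + (0) + (0)] = 0/12 = 0
  <chi_5*chi_4, chi_6> = (1/12)[1*(2)*conj(2) + 1*(2)*conj(2) + 2*(-1)*conj(-1) + 2*(-1)*conj(-1) + 3*(0)*conj(0) + 3*(0)*conj(0)]
      = (1/12)[(4) + (4) + (2) + (2) + (0) + (0)] = 12/12 = 1
Hence the multiplicities are chi_6: 1. Dimension check: dim(chi_5)*dim(chi_4) = 2*1 = 2 and sum (mult * dim) = 1*2 = 2.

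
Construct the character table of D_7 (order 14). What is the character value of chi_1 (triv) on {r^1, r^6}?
Conjugacy classes: {e} of size 1, {r^1, r^6} of size 2, {r^2, r^5} of size 2, {r^3, r^4} of size 2, {s, sr, ..., sr^6} of size 7.
Character table:
  irrep \ class              {e} (size 1)  {r^1, r^6} (size 2)  {r^2, r^5} (size 2)  {r^3, r^4} (size 2)  {s, sr, ..., sr^6} (size 7)
  chi_1 (triv)               1             1                    1                    1                    1                          
  chi_2 (sign: r->1, s->-1)  1             1                    1                    1                    -1                         
  chi_3 (2d, j=1)            2             2*cos(2*pi/7)        -2*cos(3*pi/7)       -2*cos(pi/7)         0                          
  chi_4 (2d, j=2)            2             -2*cos(3*pi/7)       -2*cos(pi/7)         2*cos(2*pi/7)        0                          
  chi_5 (2d, j=3)            2             -2*cos(pi/7)         2*cos(2*pi/7)        -2*cos(3*pi/7)       0                          

Spot check: chi_1 (triv) on {r^1, r^6} = 1.

Argument: D_7 has order 2*7 = 14 with 5 conjugacy classes, hence 5 irreducibles. Sum of squared dims 1 + 1 + 4 + 4 + 4 = 14 = |G|. Linear characters come from the abelianisation; the 2-dimensional irreps have character r^k -> 2*cos(2*pi*j*k/7), reflections -> 0.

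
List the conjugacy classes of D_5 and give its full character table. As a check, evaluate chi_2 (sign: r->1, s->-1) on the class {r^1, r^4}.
Conjugacy classes: {e} of size 1, {r^1, r^4} of size 2, {r^2, r^3} of size 2, {s, sr, ..., sr^4} of size 5.
Character table:
  irrep \ class              {e} (size 1)  {r^1, r^4} (size 2)  {r^2, r^3} (size 2)  {s, sr, ..., sr^4} (size 5)
  chi_1 (triv)               1             1                    1                    1                          
  chi_2 (sign: r->1, s->-1)  1             1                    1                    -1                         
  chi_3 (2d, j=1)            2             -1/2 + sqrt(5)/2     -sqrt(5)/2 - 1/2     0                          
  chi_4 (2d, j=2)            2             -sqrt(5)/2 - 1/2     -1/2 + sqrt(5)/2     0                          

Spot check: chi_2 (sign: r->1, s->-1) on {r^1, r^4} = 1.

Derivation: D_5 has order 2*5 = 10 with 4 conjugacy classes, hence 4 irreducibles. Sum of squared dims 1 + 1 + 4 + 4 = 10 = |G|. Linear characters come from the abelianisation; the 2-dimensional irreps have character r^k -> 2*cos(2*pi*j*k/5), reflections -> 0.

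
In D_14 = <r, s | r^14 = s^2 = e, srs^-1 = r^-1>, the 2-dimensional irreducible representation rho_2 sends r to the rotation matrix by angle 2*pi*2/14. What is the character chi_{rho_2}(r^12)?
chi_{rho_2}(r^12) = 2*cos(2*pi*2*12/14) = -2*cos(3*pi/7)

Justification: rho_2(r^12) is rotation by angle 2*pi*2*12/14, whose trace is 2*cos(2*pi*2*12/14) = -2*cos(3*pi/7).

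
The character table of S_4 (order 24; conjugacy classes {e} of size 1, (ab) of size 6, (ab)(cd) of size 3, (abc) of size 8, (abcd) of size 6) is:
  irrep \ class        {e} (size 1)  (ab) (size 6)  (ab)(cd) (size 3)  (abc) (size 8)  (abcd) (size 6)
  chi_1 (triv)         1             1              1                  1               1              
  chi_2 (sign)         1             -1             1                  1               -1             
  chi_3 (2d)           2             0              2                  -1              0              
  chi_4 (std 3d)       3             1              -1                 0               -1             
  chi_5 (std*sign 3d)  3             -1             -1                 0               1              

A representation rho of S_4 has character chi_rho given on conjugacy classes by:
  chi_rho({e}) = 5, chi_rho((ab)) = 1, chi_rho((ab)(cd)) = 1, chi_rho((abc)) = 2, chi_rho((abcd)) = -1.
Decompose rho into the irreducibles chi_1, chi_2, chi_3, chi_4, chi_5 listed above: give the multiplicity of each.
Multiplicities: chi_1: 1, chi_2: 1, chi_3: 0, chi_4: 1, chi_5: 0.

Use <chi_rho, chi> = (1/|G|) sum_C |C| * chi_rho(C) * conj(chi(C)) with |G| = 24 for each irreducible chi in the table:
  <chi_rho, chi_1> = (1/24)[1*(5)*conj(1) + 6*(1)*conj(1) + 3*(1)*conj(1) + 8*(2)*conj(1) + 6*(-1)*conj(1)]
      = (1/24)[(5) + (6) + (3) + (16) + (-6)] = 24/24 = 1
  <chi_rho, chi_2> = (1/24)[1*(5)*conj(1) + 6*(1)*conj(-1) + 3*(1)*conj(1) + 8*(2)*conj(1) + 6*(-1)*conj(-1)]
      = (1/24)[(5) + (-6) + (3) + (16) + (6)] = 24/24 = 1
  <chi_rho, chi_3> = (1/24)[1*(5)*conj(2) + 6*(1)*conj(0) + 3*(1)*conj(2) + 8*(2)*conj(-1) + 6*(-1)*conj(0)]
      = (1/24)[(10) + (0) + (6) + (-16) + (0)] = 0/24 = 0
  <chi_rho, chi_4> = (1/24)[1*(5)*conj(3) + 6*(1)*conj(1) + 3*(1)*conj(-1) + 8*(2)*conj(0) + 6*(-1)*conj(-1)]
      = (1/24)[(15) + (6) + (-3) + (0) + (6)] = 24/24 = 1
  <chi_rho, chi_5> = (1/24)[1*(5)*conj(3) + 6*(1)*conj(-1) + 3*(1)*conj(-1) + 8*(2)*conj(0) + 6*(-1)*conj(1)]
      = (1/24)[(15) + (-6) + (-3) + (0) + (-6)] = 0/24 = 0
Dimension check: dim(rho) = sum (mult * dim) = 1*1 + 1*1 + 0*2 + 1*3 + 0*3 = 5 = chi_rho(e) = 5.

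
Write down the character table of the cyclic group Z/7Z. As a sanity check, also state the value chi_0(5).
Character table of Z/7Z (irreps indexed chi_0,...,chi_6 with chi_k(m) = zeta_7^(k*m), zeta_7 = exp(2*pi*i/7)):
  irrep \ class  {0} (size 1)  {1} (size 1)    {2} (size 1)    {3} (size 1)    {4} (size 1)    {5} (size 1)    {6} (size 1)  
  chi_0          1             1               1               1               1               1               1             
  chi_1          1             exp(2*I*pi/7)   exp(4*I*pi/7)   exp(6*I*pi/7)   exp(-6*I*pi/7)  exp(-4*I*pi/7)  exp(-2*I*pi/7)
  chi_2          1             exp(4*I*pi/7)   exp(-6*I*pi/7)  exp(-2*I*pi/7)  exp(2*I*pi/7)   exp(6*I*pi/7)   exp(-4*I*pi/7)
  chi_3          1             exp(6*I*pi/7)   exp(-2*I*pi/7)  exp(4*I*pi/7)   exp(-4*I*pi/7)  exp(2*I*pi/7)   exp(-6*I*pi/7)
  chi_4          1             exp(-6*I*pi/7)  exp(2*I*pi/7)   exp(-4*I*pi/7)  exp(4*I*pi/7)   exp(-2*I*pi/7)  exp(6*I*pi/7) 
  chi_5          1             exp(-4*I*pi/7)  exp(6*I*pi/7)   exp(2*I*pi/7)   exp(-2*I*pi/7)  exp(-6*I*pi/7)  exp(4*I*pi/7) 
  chi_6          1             exp(-2*I*pi/7)  exp(-4*I*pi/7)  exp(-6*I*pi/7)  exp(6*I*pi/7)   exp(4*I*pi/7)   exp(2*I*pi/7) 

Spot check: chi_0(5) = zeta_7^(0*5) = zeta_7^0 = 1.

Why: Z/7Z is abelian, so all 7 irreducible complex representations are 1-dimensional. They are given by chi_k(m) = zeta_7^(k*m) for k = 0,...,6. Row orthogonality: sum_m chi_k(m) conj(chi_l(m)) = 7 * [k = l].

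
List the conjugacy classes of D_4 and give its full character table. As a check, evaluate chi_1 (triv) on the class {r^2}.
Conjugacy classes: {e} of size 1, {r^2} of size 1, {r^1, r^3} of size 2, {s, sr^2, ...} of size 2, {sr, sr^3, ...} of size 2.
Character table:
  irrep \ class              {e} (size 1)  {r^2} (size 1)  {r^1, r^3} (size 2)  {s, sr^2, ...} (size 2)  {sr, sr^3, ...} (size 2)
  chi_1 (triv)               1             1               1                    1                        1                       
  chi_2 (sign: r->1, s->-1)  1             1               1                    -1                       -1                      
  chi_3 (r->-1, s->1)        1             1               -1                   1                        -1                      
  chi_4 (r->-1, s->-1)       1             1               -1                   -1                       1                       
  chi_5 (2d, j=1)            2             -2              0                    0                        0                       

Spot check: chi_1 (triv) on {r^2} = 1.

Argument: D_4 has order 2*4 = 8 with 5 conjugacy classes, hence 5 irreducibles. Sum of squared dims 1 + 1 + 1 + 1 + 4 = 8 = |G|. Linear characters come from the abelianisation; the 2-dimensional irreps have character r^k -> 2*cos(2*pi*j*k/4), reflections -> 0.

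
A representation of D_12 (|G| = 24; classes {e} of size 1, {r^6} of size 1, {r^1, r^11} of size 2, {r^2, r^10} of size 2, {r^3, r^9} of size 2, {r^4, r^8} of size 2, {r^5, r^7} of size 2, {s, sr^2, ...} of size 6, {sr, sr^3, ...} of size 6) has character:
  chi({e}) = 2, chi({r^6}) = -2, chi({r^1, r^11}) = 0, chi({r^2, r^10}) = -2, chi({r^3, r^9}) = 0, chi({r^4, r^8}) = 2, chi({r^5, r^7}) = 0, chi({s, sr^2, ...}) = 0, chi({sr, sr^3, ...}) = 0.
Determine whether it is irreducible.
Irreducible: <chi, chi> = 1.

Argument: <chi, chi> = (1/|G|) sum_C |C| * |chi(C)|^2 = (1/24)[1*|2|^2 + 1*|-2|^2 + 2*|0|^2 + 2*|-2|^2 + 2*|0|^2 + 2*|2|^2 + 2*|0|^2 + 6*|0|^2 + 6*|0|^2]
  = (1/24)[(4) + (4) + (0) + (8) + (0) + (8) + (0) + (0) + (0)] = 24/24 = 1.
A character is irreducible iff <chi, chi> = 1, so this representation is irreducible.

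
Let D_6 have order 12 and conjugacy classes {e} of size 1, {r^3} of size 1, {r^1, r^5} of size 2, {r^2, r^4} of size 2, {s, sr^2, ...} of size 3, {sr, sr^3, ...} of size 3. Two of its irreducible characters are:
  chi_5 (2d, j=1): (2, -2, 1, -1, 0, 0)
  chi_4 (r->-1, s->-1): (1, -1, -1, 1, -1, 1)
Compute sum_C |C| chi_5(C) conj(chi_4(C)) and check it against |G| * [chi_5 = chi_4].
Sum = 0; so <chi_5, chi_4> = 0 (distinct irreducibles are orthogonal).

Compute term by term over conjugacy classes (|C| * chi_5(C) * conj(chi_4(C))):
  1*(2)*conj(1) + 1*(-2)*conj(-1) + 2*(1)*conj(-1) + 2*(-1)*conj(1) + 3*(0)*conj(-1) + 3*(0)*conj(1)
  = (2) + (2) + (-2) + (-2) + (0) + (0)
  = 0.
Dividing by |G| = 12 gives 0/12 = 0, matching the row-orthogonality relation <chi_5, chi_4> = [chi_5 = chi_4].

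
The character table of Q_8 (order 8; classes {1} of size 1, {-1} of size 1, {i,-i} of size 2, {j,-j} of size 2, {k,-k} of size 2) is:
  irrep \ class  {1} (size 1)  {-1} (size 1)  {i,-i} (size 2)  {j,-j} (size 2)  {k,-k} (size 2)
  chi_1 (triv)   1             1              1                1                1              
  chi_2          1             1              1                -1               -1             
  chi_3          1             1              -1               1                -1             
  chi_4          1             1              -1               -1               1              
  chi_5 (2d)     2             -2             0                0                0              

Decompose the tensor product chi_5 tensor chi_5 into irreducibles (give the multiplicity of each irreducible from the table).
chi_5 tensor chi_5 = chi_1 + chi_2 + chi_3 + chi_4 (all other irreducibles have multiplicity 0).

Working: The character of a tensor product is the pointwise product (chi_5 * chi_5)(C) = chi_5(C) * chi_5(C):
  {1}: (2)*(2), {-1}: (-2)*(-2), {i,-i}: (0)*(0), {j,-j}: (0)*(0), {k,-k}: (0)*(0)
so (chi_5 * chi_5) takes values
  {1} -> 4, {-1} -> 4, {i,-i} -> 0, {j,-j} -> 0, {k,-k} -> 0.
Now take the inner product of this character with each irreducible chi from the table, <chi_5*chi_5, chi> = (1/8) sum_C |C| (chi_5*chi_5)(C) conj(chi(C)):
  <chi_5*chi_5, chi_1> = (1/8)[1*(4)*conj(1) + 1*(4)*conj(1) + 2*(0)*conj(1) + 2*(0)*conj(1) + 2*(0)*conj(1)]
      = (1/8)[(4) + (4) + (0) + (0) + (0)] = 8/8 = 1
  <chi_5*chi_5, chi_2> = (1/8)[1*(4)*conj(1) + 1*(4)*conj(1) + 2*(0)*conj(1) + 2*(0)*conj(-1) + 2*(0)*conj(-1)]
      = (1/8)[(4) + (4) + (0) + (0) + (0)] = 8/8 = 1
  <chi_5*chi_5, chi_3> = (1/8)[1*(4)*conj(1) + 1*(4)*conj(1) + 2*(0)*conj(-1) + 2*(0)*conj(1) + 2*(0)*conj(-1)]
      = (1/8)[(4) + (4) + (0) + (0) + (0)] = 8/8 = 1
  <chi_5*chi_5, chi_4> = (1/8)[1*(4)*conj(1) + 1*(4)*conj(1) + 2*(0)*conj(-1) + 2*(0)*conj(-1) + 2*(0)*conj(1)]
      = (1/8)[(4) + (4) + (0) + (0) + (0)] = 8/8 = 1
  <chi_5*chi_5, chi_5> = (1/8)[1*(4)*conj(2) + 1*(4)*conj(-2) + 2*(0)*conj(0) + 2*(0)*conj(0) + 2*(0)*conj(0)]
      = (1/8)[(8) + (-8) + (0) + (0) + (0)] = 0/8 = 0
Hence the multiplicities are chi_1: 1, chi_2: 1, chi_3: 1, chi_4: 1. Dimension check: dim(chi_5)*dim(chi_5) = 2*2 = 4 and sum (mult * dim) = 1*1 + 1*1 + 1*1 + 1*1 = 4.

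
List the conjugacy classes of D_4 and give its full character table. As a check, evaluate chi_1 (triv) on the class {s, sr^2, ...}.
Conjugacy classes: {e} of size 1, {r^2} of size 1, {r^1, r^3} of size 2, {s, sr^2, ...} of size 2, {sr, sr^3, ...} of size 2.
Character table:
  irrep \ class              {e} (size 1)  {r^2} (size 1)  {r^1, r^3} (size 2)  {s, sr^2, ...} (size 2)  {sr, sr^3, ...} (size 2)
  chi_1 (triv)               1             1               1                    1                        1                       
  chi_2 (sign: r->1, s->-1)  1             1               1                    -1                       -1                      
  chi_3 (r->-1, s->1)        1             1               -1                   1                        -1                      
  chi_4 (r->-1, s->-1)       1             1               -1                   -1                       1                       
  chi_5 (2d, j=1)            2             -2              0                    0                        0                       

Spot check: chi_1 (triv) on {s, sr^2, ...} = 1.

Justification: D_4 has order 2*4 = 8 with 5 conjugacy classes, hence 5 irreducibles. Sum of squared dims 1 + 1 + 1 + 1 + 4 = 8 = |G|. Linear characters come from the abelianisation; the 2-dimensional irreps have character r^k -> 2*cos(2*pi*j*k/4), reflections -> 0.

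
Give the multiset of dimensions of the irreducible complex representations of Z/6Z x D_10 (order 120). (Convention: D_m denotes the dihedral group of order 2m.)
Dimensions: 1, 1, 1, 1, 1, 1, 1, 1, 1, 1, 1, 1, 1, 1, 1, 1, 1, 1, 1, 1, 1, 1, 1, 1, 2, 2, 2, 2, 2, 2, 2, 2, 2, 2, 2, 2, 2, 2, 2, 2, 2, 2, 2, 2, 2, 2, 2, 2

Solution. There are 48 irreducibles (= number of conjugacy classes). Their dimensions d_i satisfy sum d_i^2 = |G| = 120: 1 + 1 + 1 + 1 + 1 + 1 + 1 + 1 + 1 + 1 + 1 + 1 + 1 + 1 + 1 + 1 + 1 + 1 + 1 + 1 + 1 + 1 + 1 + 1 + 4 + 4 + 4 + 4 + 4 + 4 + 4 + 4 + 4 + 4 + 4 + 4 + 4 + 4 + 4 + 4 + 4 + 4 + 4 + 4 + 4 + 4 + 4 + 4 = 120. (For the product with Z/6Z: each of the 6 1-dim characters of Z/6Z tensors with each irrep of D_10, giving 6 copies of each D_10-dimension.)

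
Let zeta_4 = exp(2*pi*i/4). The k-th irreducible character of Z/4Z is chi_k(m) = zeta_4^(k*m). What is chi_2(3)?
chi_2(3) = zeta_4^6 = -1

Explanation: chi_2(3) = zeta_4^(2*3) = zeta_4^6. Since zeta_4^4 = 1, this equals zeta_4^2 = exp(2*pi*i*2/4) = -1.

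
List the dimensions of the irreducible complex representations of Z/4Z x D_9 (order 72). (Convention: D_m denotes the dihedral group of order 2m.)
Dimensions: 1, 1, 1, 1, 1, 1, 1, 1, 2, 2, 2, 2, 2, 2, 2, 2, 2, 2, 2, 2, 2, 2, 2, 2

Justification: There are 24 irreducibles (= number of conjugacy classes). Their dimensions d_i satisfy sum d_i^2 = |G| = 72: 1 + 1 + 1 + 1 + 1 + 1 + 1 + 1 + 4 + 4 + 4 + 4 + 4 + 4 + 4 + 4 + 4 + 4 + 4 + 4 + 4 + 4 + 4 + 4 = 72. (For the product with Z/4Z: each of the 4 1-dim characters of Z/4Z tensors with each irrep of D_9, giving 4 copies of each D_9-dimension.)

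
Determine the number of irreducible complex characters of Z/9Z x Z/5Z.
45

Why: The number of irreducible complex representations of a finite group equals its number of conjugacy classes. Z/9Z x Z/5Z is abelian of order 45, so every element is its own conjugacy class: 45 classes, so Z/9Z x Z/5Z (order 45) has exactly 45 irreducible complex representations.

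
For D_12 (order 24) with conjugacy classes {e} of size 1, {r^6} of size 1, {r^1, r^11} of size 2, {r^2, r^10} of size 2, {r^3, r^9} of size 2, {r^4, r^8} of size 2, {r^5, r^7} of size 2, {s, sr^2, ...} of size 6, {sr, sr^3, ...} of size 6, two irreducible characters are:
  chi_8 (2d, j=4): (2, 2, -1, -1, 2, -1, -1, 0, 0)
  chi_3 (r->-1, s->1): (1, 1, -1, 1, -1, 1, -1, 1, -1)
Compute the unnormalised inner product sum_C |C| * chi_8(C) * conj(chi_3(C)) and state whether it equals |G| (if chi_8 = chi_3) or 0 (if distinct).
Sum = 0; so <chi_8, chi_3> = 0 (distinct irreducibles are orthogonal).

Solution. Compute term by term over conjugacy classes (|C| * chi_8(C) * conj(chi_3(C))):
  1*(2)*conj(1) + 1*(2)*conj(1) + 2*(-1)*conj(-1) + 2*(-1)*conj(1) + 2*(2)*conj(-1) + 2*(-1)*conj(1) + 2*(-1)*conj(-1) + 6*(0)*conj(1) + 6*(0)*conj(-1)
  = (2) + (2) + (2) + (-2) + (-4) + (-2) + (2) + (0) + (0)
  = 0.
Dividing by |G| = 24 gives 0/24 = 0, matching the row-orthogonality relation <chi_8, chi_3> = [chi_8 = chi_3].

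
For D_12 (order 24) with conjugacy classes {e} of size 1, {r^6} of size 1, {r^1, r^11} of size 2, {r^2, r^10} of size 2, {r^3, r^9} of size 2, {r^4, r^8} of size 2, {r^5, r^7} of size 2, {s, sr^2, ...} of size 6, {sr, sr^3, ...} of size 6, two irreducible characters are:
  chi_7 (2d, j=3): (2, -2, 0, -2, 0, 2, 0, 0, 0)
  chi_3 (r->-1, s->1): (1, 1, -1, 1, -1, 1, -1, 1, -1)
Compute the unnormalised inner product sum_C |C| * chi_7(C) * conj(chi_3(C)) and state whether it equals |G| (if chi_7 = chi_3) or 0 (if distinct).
Sum = 0; so <chi_7, chi_3> = 0 (distinct irreducibles are orthogonal).

Argument: Compute term by term over conjugacy classes (|C| * chi_7(C) * conj(chi_3(C))):
  1*(2)*conj(1) + 1*(-2)*conj(1) + 2*(0)*conj(-1) + 2*(-2)*conj(1) + 2*(0)*conj(-1) + 2*(2)*conj(1) + 2*(0)*conj(-1) + 6*(0)*conj(1) + 6*(0)*conj(-1)
  = (2) + (-2) + (0) + (-4) + (0) + (4) + (0) + (0) + (0)
  = 0.
Dividing by |G| = 24 gives 0/24 = 0, matching the row-orthogonality relation <chi_7, chi_3> = [chi_7 = chi_3].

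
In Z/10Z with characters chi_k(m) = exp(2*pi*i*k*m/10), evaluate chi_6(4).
chi_6(4) = zeta_10^24 = exp(4*I*pi/5)

Justification: chi_6(4) = zeta_10^(6*4) = zeta_10^24. Since zeta_10^10 = 1, this equals zeta_10^4 = exp(2*pi*i*4/10) = exp(4*I*pi/5).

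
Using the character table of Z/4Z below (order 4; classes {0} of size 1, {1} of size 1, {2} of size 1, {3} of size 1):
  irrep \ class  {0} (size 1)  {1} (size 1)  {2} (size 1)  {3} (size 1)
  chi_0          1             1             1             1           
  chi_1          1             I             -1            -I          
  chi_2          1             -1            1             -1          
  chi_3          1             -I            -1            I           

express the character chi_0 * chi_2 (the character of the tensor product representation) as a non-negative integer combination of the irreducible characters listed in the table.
chi_0 tensor chi_2 = chi_2 (all other irreducibles have multiplicity 0).

Solution. The character of a tensor product is the pointwise product (chi_0 * chi_2)(C) = chi_0(C) * chi_2(C):
  {0}: (1)*(1), {1}: (1)*(-1), {2}: (1)*(1), {3}: (1)*(-1)
so (chi_0 * chi_2) takes values
  {0} -> 1, {1} -> -1, {2} -> 1, {3} -> -1.
Now take the inner product of this character with each irreducible chi from the table, <chi_0*chi_2, chi> = (1/4) sum_C |C| (chi_0*chi_2)(C) conj(chi(C)):
  <chi_0*chi_2, chi_0> = (1/4)[1*(1)*conj(1) + 1*(-1)*conj(1) + 1*(1)*conj(1) + 1*(-1)*conj(1)]
      = (1/4)[(1) + (-1) + (1) + (-1)] = 0/4 = 0
  <chi_0*chi_2, chi_1> = (1/4)[1*(1)*conj(1) + 1*(-1)*conj(I) + 1*(1)*conj(-1) + 1*(-1)*conj(-I)]
      = (1/4)[(1) + (I) + (-1) + (-I)] = 0/4 = 0
  <chi_0*chi_2, chi_2> = (1/4)[1*(1)*conj(1) + 1*(-1)*conj(-1) + 1*(1)*conj(1) + 1*(-1)*conj(-1)]
      = (1/4)[(1) + (1) + (1) + (1)] = 4/4 = 1
  <chi_0*chi_2, chi_3> = (1/4)[1*(1)*conj(1) + 1*(-1)*conj(-I) + 1*(1)*conj(-1) + 1*(-1)*conj(I)]
      = (1/4)[(1) + (-I) + (-1) + (I)] = 0/4 = 0
(Exp terms are combined using exp(i*s)*conj(exp(i*t)) = exp(i*(s-t)), and sums of them are collapsed using the identity that for every m > 1 the m distinct m-th roots of unity sum to 0, e.g. 1 + exp(2*I*pi/3) + exp(-2*I*pi/3) = 0.)
Hence the multiplicities are chi_2: 1. Dimension check: dim(chi_0)*dim(chi_2) = 1*1 = 1 and sum (mult * dim) = 1*1 = 1.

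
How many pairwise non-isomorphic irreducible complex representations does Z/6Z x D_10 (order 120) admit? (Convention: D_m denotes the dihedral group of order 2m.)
48

Justification: The number of irreducible complex representations of a finite group equals its number of conjugacy classes. For a direct product, #classes(G x H) = #classes(G) * #classes(H). Z/6Z has 6 classes (abelian), D_10 has 8 classes, so 6 * 8 = 48, so Z/6Z x D_10 (order 120) has exactly 48 irreducible complex representations.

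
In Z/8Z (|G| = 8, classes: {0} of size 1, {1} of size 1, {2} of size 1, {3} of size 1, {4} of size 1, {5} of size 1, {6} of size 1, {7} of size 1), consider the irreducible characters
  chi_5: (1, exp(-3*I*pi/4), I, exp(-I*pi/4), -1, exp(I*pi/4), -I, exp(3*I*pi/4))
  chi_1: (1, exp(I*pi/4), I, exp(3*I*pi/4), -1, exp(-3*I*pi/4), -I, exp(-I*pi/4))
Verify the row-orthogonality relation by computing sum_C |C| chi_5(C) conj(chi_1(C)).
Sum = 0; so <chi_5, chi_1> = 0 (distinct irreducibles are orthogonal).

Why: Compute term by term over conjugacy classes (|C| * chi_5(C) * conj(chi_1(C))):
  1*(1)*conj(1) + 1*(exp(-3*I*pi/4))*conj(exp(I*pi/4)) + 1*(I)*conj(I) + 1*(exp(-I*pi/4))*conj(exp(3*I*pi/4)) + 1*(-1)*conj(-1) + 1*(exp(I*pi/4))*conj(exp(-3*I*pi/4)) + 1*(-I)*conj(-I) + 1*(exp(3*I*pi/4))*conj(exp(-I*pi/4))
  = (1) + (-1) + (1) + (-1) + (1) + (-1) + (1) + (-1)
  = 0.
(Exp terms are combined using exp(i*s)*conj(exp(i*t)) = exp(i*(s-t)), and sums of them are collapsed using the identity that for every m > 1 the m distinct m-th roots of unity sum to 0, e.g. 1 + exp(2*I*pi/3) + exp(-2*I*pi/3) = 0.)
Dividing by |G| = 8 gives 0/8 = 0, matching the row-orthogonality relation <chi_5, chi_1> = [chi_5 = chi_1].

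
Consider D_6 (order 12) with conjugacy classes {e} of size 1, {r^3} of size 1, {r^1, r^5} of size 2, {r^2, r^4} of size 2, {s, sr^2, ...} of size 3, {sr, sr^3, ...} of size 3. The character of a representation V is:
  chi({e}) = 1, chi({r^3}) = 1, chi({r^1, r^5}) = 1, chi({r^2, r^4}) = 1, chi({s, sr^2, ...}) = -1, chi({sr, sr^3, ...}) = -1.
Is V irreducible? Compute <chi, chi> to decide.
Irreducible: <chi, chi> = 1.

Details: <chi, chi> = (1/|G|) sum_C |C| * |chi(C)|^2 = (1/12)[1*|1|^2 + 1*|1|^2 + 2*|1|^2 + 2*|1|^2 + 3*|-1|^2 + 3*|-1|^2]
  = (1/12)[(1) + (1) + (2) + (2) + (3) + (3)] = 12/12 = 1.
A character is irreducible iff <chi, chi> = 1, so this representation is irreducible.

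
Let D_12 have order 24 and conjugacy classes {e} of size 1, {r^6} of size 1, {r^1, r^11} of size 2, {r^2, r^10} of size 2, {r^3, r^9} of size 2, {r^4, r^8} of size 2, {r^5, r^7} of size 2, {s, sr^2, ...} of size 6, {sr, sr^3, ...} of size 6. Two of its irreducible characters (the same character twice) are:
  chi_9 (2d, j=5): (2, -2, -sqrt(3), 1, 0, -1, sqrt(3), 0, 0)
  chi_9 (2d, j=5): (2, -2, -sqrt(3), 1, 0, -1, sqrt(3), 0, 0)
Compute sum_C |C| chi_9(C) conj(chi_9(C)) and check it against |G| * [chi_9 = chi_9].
Sum = 24 = |G| = 24; so <chi_9, chi_9> = 1 (norm-1 confirms irreducibility).

Derivation: Compute term by term over conjugacy classes (|C| * chi_9(C) * conj(chi_9(C))):
  1*(2)*conj(2) + 1*(-2)*conj(-2) + 2*(-sqrt(3))*conj(-sqrt(3)) + 2*(1)*conj(1) + 2*(0)*conj(0) + 2*(-1)*conj(-1) + 2*(sqrt(3))*conj(sqrt(3)) + 6*(0)*conj(0) + 6*(0)*conj(0)
  = (4) + (4) + (6) + (2) + (0) + (2) + (6) + (0) + (0)
  = 24.
Dividing by |G| = 24 gives 24/24 = 1, matching the row-orthogonality relation <chi_9, chi_9> = [chi_9 = chi_9].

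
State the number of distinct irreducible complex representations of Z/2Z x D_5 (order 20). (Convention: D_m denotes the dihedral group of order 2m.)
8

Argument: The number of irreducible complex representations of a finite group equals its number of conjugacy classes. For a direct product, #classes(G x H) = #classes(G) * #classes(H). Z/2Z has 2 classes (abelian), D_5 has 4 classes, so 2 * 4 = 8, so Z/2Z x D_5 (order 20) has exactly 8 irreducible complex representations.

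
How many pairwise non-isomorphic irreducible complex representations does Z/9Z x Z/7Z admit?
63

Working: The number of irreducible complex representations of a finite group equals its number of conjugacy classes. Z/9Z x Z/7Z is abelian of order 63, so every element is its own conjugacy class: 63 classes, so Z/9Z x Z/7Z (order 63) has exactly 63 irreducible complex representations.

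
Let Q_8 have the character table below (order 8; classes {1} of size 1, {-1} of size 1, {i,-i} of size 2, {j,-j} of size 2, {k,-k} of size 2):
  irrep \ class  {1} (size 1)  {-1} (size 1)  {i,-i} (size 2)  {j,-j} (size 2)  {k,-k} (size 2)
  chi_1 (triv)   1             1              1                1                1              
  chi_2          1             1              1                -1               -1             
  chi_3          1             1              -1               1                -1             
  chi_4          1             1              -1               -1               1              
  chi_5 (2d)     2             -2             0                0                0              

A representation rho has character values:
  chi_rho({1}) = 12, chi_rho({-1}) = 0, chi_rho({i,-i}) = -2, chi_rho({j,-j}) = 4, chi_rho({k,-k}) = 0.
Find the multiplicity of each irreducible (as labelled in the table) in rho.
Multiplicities: chi_1: 2, chi_2: 0, chi_3: 3, chi_4: 1, chi_5: 3.

Use <chi_rho, chi> = (1/|G|) sum_C |C| * chi_rho(C) * conj(chi(C)) with |G| = 8 for each irreducible chi in the table:
  <chi_rho, chi_1> = (1/8)[1*(12)*conj(1) + 1*(0)*conj(1) + 2*(-2)*conj(1) + 2*(4)*conj(1) + 2*(0)*conj(1)]
      = (1/8)[(12) + (0) + (-4) + (8) + (0)] = 16/8 = 2
  <chi_rho, chi_2> = (1/8)[1*(12)*conj(1) + 1*(0)*conj(1) + 2*(-2)*conj(1) + 2*(4)*conj(-1) + 2*(0)*conj(-1)]
      = (1/8)[(12) + (0) + (-4) + (-8) + (0)] = 0/8 = 0
  <chi_rho, chi_3> = (1/8)[1*(12)*conj(1) + 1*(0)*conj(1) + 2*(-2)*conj(-1) + 2*(4)*conj(1) + 2*(0)*conj(-1)]
      = (1/8)[(12) + (0) + (4) + (8) + (0)] = 24/8 = 3
  <chi_rho, chi_4> = (1/8)[1*(12)*conj(1) + 1*(0)*conj(1) + 2*(-2)*conj(-1) + 2*(4)*conj(-1) + 2*(0)*conj(1)]
      = (1/8)[(12) + (0) + (4) + (-8) + (0)] = 8/8 = 1
  <chi_rho, chi_5> = (1/8)[1*(12)*conj(2) + 1*(0)*conj(-2) + 2*(-2)*conj(0) + 2*(4)*conj(0) + 2*(0)*conj(0)]
      = (1/8)[(24) + (0) + (0) + (0) + (0)] = 24/8 = 3
Dimension check: dim(rho) = sum (mult * dim) = 2*1 + 0*1 + 3*1 + 1*1 + 3*2 = 12 = chi_rho(e) = 12.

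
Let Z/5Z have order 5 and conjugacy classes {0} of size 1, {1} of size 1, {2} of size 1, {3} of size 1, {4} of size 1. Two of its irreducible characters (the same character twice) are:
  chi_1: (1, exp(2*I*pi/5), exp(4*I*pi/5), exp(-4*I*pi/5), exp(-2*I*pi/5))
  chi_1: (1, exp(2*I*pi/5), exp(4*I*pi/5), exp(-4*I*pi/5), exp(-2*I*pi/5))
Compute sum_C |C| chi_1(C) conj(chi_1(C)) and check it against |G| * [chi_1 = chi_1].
Sum = 5 = |G| = 5; so <chi_1, chi_1> = 1 (norm-1 confirms irreducibility).

Argument: Compute term by term over conjugacy classes (|C| * chi_1(C) * conj(chi_1(C))):
  1*(1)*conj(1) + 1*(exp(2*I*pi/5))*conj(exp(2*I*pi/5)) + 1*(exp(4*I*pi/5))*conj(exp(4*I*pi/5)) + 1*(exp(-4*I*pi/5))*conj(exp(-4*I*pi/5)) + 1*(exp(-2*I*pi/5))*conj(exp(-2*I*pi/5))
  = (1) + (1) + (1) + (1) + (1)
  = 5.
(Exp terms are combined using exp(i*s)*conj(exp(i*t)) = exp(i*(s-t)), and sums of them are collapsed using the identity that for every m > 1 the m distinct m-th roots of unity sum to 0, e.g. 1 + exp(2*I*pi/3) + exp(-2*I*pi/3) = 0.)
Dividing by |G| = 5 gives 5/5 = 1, matching the row-orthogonality relation <chi_1, chi_1> = [chi_1 = chi_1].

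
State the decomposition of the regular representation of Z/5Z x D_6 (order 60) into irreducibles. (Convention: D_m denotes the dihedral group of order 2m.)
Each irreducible V_i of dimension d_i appears with multiplicity d_i, i.e. rho_reg = (direct sum over all irreducibles V_i) d_i V_i. The irreducible dimensions for Z/5Z x D_6 are 1, 1, 1, 1, 1, 1, 1, 1, 1, 1, 1, 1, 1, 1, 1, 1, 1, 1, 1, 1, 2, 2, 2, 2, 2, 2, 2, 2, 2, 2: 20 irreducibles of dimension 1, each with multiplicity 1; 10 irreducibles of dimension 2, each with multiplicity 2. Total dimension 20*1*1 + 10*2*2 = 60 = |G|.

Justification: General theorem: in the regular representation of a finite group G, each irreducible appears with multiplicity equal to its dimension. Check: dim(rho_reg) = sum d_i^2 = 1 + 1 + 1 + 1 + 1 + 1 + 1 + 1 + 1 + 1 + 1 + 1 + 1 + 1 + 1 + 1 + 1 + 1 + 1 + 1 + 4 + 4 + 4 + 4 + 4 + 4 + 4 + 4 + 4 + 4 = 60 = |G|.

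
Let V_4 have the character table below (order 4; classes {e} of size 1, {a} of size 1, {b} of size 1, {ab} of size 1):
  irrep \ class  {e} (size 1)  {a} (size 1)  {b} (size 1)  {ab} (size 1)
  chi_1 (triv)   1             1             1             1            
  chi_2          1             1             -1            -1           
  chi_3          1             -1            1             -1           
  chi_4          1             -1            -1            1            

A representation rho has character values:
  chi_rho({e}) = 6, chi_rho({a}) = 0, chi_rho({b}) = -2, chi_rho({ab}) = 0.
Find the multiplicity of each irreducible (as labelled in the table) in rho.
Multiplicities: chi_1: 1, chi_2: 2, chi_3: 1, chi_4: 2.

Explanation: Use <chi_rho, chi> = (1/|G|) sum_C |C| * chi_rho(C) * conj(chi(C)) with |G| = 4 for each irreducible chi in the table:
  <chi_rho, chi_1> = (1/4)[1*(6)*conj(1) + 1*(0)*conj(1) + 1*(-2)*conj(1) + 1*(0)*conj(1)]
      = (1/4)[(6) + (0) + (-2) + (0)] = 4/4 = 1
  <chi_rho, chi_2> = (1/4)[1*(6)*conj(1) + 1*(0)*conj(1) + 1*(-2)*conj(-1) + 1*(0)*conj(-1)]
      = (1/4)[(6) + (0) + (2) + (0)] = 8/4 = 2
  <chi_rho, chi_3> = (1/4)[1*(6)*conj(1) + 1*(0)*conj(-1) + 1*(-2)*conj(1) + 1*(0)*conj(-1)]
      = (1/4)[(6) + (0) + (-2) + (0)] = 4/4 = 1
  <chi_rho, chi_4> = (1/4)[1*(6)*conj(1) + 1*(0)*conj(-1) + 1*(-2)*conj(-1) + 1*(0)*conj(1)]
      = (1/4)[(6) + (0) + (2) + (0)] = 8/4 = 2
Dimension check: dim(rho) = sum (mult * dim) = 1*1 + 2*1 + 1*1 + 2*1 = 6 = chi_rho(e) = 6.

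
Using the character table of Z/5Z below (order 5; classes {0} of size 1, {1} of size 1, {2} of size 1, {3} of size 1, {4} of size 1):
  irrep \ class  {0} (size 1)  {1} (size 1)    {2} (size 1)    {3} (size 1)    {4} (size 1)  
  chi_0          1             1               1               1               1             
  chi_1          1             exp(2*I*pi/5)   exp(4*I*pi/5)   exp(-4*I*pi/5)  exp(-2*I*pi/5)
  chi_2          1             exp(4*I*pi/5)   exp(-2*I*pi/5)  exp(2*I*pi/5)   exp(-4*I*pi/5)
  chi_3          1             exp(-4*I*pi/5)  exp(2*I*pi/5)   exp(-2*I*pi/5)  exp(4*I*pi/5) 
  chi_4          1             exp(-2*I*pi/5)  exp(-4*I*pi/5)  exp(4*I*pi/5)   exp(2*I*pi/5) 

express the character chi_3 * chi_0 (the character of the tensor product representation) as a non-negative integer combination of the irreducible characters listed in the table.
chi_3 tensor chi_0 = chi_3 (all other irreducibles have multiplicity 0).

The character of a tensor product is the pointwise product (chi_3 * chi_0)(C) = chi_3(C) * chi_0(C):
  {0}: (1)*(1), {1}: (exp(-4*I*pi/5))*(1), {2}: (exp(2*I*pi/5))*(1), {3}: (exp(-2*I*pi/5))*(1), {4}: (exp(4*I*pi/5))*(1)
so (chi_3 * chi_0) takes values
  {0} -> 1, {1} -> exp(-4*I*pi/5), {2} -> exp(2*I*pi/5), {3} -> exp(-2*I*pi/5), {4} -> exp(4*I*pi/5).
Now take the inner product of this character with each irreducible chi from the table, <chi_3*chi_0, chi> = (1/5) sum_C |C| (chi_3*chi_0)(C) conj(chi(C)):
  <chi_3*chi_0, chi_0> = (1/5)[1*(1)*conj(1) + 1*(exp(-4*I*pi/5))*conj(1) + 1*(exp(2*I*pi/5))*conj(1) + 1*(exp(-2*I*pi/5))*conj(1) + 1*(exp(4*I*pi/5))*conj(1)]
      = (1/5)[(1) + (exp(-4*I*pi/5)) + (exp(2*I*pi/5)) + (exp(-2*I*pi/5)) + (exp(4*I*pi/5))] = 0/5 = 0
  <chi_3*chi_0, chi_1> = (1/5)[1*(1)*conj(1) + 1*(exp(-4*I*pi/5))*conj(exp(2*I*pi/5)) + 1*(exp(2*I*pi/5))*conj(exp(4*I*pi/5)) + 1*(exp(-2*I*pi/5))*conj(exp(-4*I*pi/5)) + 1*(exp(4*I*pi/5))*conj(exp(-2*I*pi/5))]
      = (1/5)[(1) + (exp(4*I*pi/5)) + (exp(-2*I*pi/5)) + (exp(2*I*pi/5)) + (exp(-4*I*pi/5))] = 0/5 = 0
  <chi_3*chi_0, chi_2> = (1/5)[1*(1)*conj(1) + 1*(exp(-4*I*pi/5))*conj(exp(4*I*pi/5)) + 1*(exp(2*I*pi/5))*conj(exp(-2*I*pi/5)) + 1*(exp(-2*I*pi/5))*conj(exp(2*I*pi/5)) + 1*(exp(4*I*pi/5))*conj(exp(-4*I*pi/5))]
      = (1/5)[(1) + (exp(2*I*pi/5)) + (exp(4*I*pi/5)) + (exp(-4*I*pi/5)) + (exp(-2*I*pi/5))] = 0/5 = 0
  <chi_3*chi_0, chi_3> = (1/5)[1*(1)*conj(1) + 1*(exp(-4*I*pi/5))*conj(exp(-4*I*pi/5)) + 1*(exp(2*I*pi/5))*conj(exp(2*I*pi/5)) + 1*(exp(-2*I*pi/5))*conj(exp(-2*I*pi/5)) + 1*(exp(4*I*pi/5))*conj(exp(4*I*pi/5))]
      = (1/5)[(1) + (1) + (1) + (1) + (1)] = 5/5 = 1
  <chi_3*chi_0, chi_4> = (1/5)[1*(1)*conj(1) + 1*(exp(-4*I*pi/5))*conj(exp(-2*I*pi/5)) + 1*(exp(2*I*pi/5))*conj(exp(-4*I*pi/5)) + 1*(exp(-2*I*pi/5))*conj(exp(4*I*pi/5)) + 1*(exp(4*I*pi/5))*conj(exp(2*I*pi/5))]
      = (1/5)[(1) + (exp(-2*I*pi/5)) + (exp(-4*I*pi/5)) + (exp(4*I*pi/5)) + (exp(2*I*pi/5))] = 0/5 = 0
(Exp terms are combined using exp(i*s)*conj(exp(i*t)) = exp(i*(s-t)), and sums of them are collapsed using the identity that for every m > 1 the m distinct m-th roots of unity sum to 0, e.g. 1 + exp(2*I*pi/3) + exp(-2*I*pi/3) = 0.)
Hence the multiplicities are chi_3: 1. Dimension check: dim(chi_3)*dim(chi_0) = 1*1 = 1 and sum (mult * dim) = 1*1 = 1.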